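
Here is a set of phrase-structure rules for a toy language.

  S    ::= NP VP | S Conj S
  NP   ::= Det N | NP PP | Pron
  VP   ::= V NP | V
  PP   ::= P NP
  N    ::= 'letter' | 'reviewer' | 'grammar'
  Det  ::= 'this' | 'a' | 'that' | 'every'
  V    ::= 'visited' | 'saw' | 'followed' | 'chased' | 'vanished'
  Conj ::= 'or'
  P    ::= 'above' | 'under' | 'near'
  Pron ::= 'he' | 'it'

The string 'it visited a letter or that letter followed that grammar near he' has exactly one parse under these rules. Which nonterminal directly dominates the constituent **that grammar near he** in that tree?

VP

[S [S [NP [Pron it]] [VP [V visited] [NP [Det a] [N letter]]]] [Conj or] [S [NP [Det that] [N letter]] [VP [V followed] [NP [NP [Det that] [N grammar]] [PP [P near] [NP [Pron he]]]]]]]
The span 'that grammar near he' is the NP node built by NP → NP PP.
Its mother is the VP built by VP → V NP.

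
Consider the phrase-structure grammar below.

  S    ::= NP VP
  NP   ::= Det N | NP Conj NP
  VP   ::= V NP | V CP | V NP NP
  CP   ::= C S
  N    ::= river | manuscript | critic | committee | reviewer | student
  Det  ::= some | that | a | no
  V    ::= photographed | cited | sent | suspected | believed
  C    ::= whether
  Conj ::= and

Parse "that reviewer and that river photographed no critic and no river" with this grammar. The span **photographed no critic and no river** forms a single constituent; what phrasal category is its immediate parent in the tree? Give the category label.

S

S
  NP
    NP
      Det: that
      N: reviewer
    Conj: and
    NP
      Det: that
      N: river
  VP
    V: photographed
    NP
      NP
        Det: no
        N: critic
      Conj: and
      NP
        Det: no
        N: river
The span 'photographed no critic and no river' is the VP node built by VP → V NP.
Its mother is the S built by S → NP VP.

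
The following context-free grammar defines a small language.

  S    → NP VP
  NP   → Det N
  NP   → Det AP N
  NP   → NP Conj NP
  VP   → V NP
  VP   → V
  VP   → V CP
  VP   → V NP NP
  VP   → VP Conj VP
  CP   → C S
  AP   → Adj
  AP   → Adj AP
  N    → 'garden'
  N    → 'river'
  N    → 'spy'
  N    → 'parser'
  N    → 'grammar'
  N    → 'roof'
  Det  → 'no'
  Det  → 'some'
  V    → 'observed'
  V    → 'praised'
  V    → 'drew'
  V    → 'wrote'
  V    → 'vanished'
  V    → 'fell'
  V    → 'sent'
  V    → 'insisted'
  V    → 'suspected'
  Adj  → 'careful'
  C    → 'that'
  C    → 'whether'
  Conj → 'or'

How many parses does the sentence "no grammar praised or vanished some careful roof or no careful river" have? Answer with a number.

1

[S [NP [Det no] [N grammar]] [VP [VP [V praised]] [Conj or] [VP [V vanished] [NP [NP [Det some] [AP [Adj careful]] [N roof]] [Conj or] [NP [Det no] [AP [Adj careful]] [N river]]]]]]
No rule offers an alternative attachment or grouping for any span, so this is the only derivation.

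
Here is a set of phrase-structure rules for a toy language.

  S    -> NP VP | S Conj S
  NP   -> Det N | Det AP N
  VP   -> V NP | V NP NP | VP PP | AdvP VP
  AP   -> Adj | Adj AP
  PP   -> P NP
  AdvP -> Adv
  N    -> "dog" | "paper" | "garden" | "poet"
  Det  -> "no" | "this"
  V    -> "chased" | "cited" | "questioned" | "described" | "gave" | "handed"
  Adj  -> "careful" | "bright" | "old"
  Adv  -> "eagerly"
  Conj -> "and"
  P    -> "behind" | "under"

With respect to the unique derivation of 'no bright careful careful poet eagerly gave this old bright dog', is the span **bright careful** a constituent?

[S [NP [Det no] [AP [Adj bright] [AP [Adj careful] [AP [Adj careful]]]] [N poet]] [VP [AdvP [Adv eagerly]] [VP [V gave] [NP [Det this] [AP [Adj old] [AP [Adj bright]]] [N dog]]]]]
The smallest constituent containing 'bright careful' is the AP spanning 'bright careful careful'; no single node in the tree dominates exactly the given words.

No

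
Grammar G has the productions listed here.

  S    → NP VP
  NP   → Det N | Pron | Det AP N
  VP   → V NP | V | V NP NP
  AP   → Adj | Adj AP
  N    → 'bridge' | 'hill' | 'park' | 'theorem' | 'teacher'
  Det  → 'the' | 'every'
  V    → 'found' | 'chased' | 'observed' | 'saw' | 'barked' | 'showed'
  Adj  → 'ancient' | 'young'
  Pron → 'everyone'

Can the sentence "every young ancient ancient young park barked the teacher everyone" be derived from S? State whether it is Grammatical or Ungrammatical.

Grammatical

S
  NP
    Det: every
    AP
      Adj: young
      AP
        Adj: ancient
        AP
          Adj: ancient
          AP
            Adj: young
    N: park
  VP
    V: barked
    NP
      Det: the
      N: teacher
    NP
      Pron: everyone
The bracketing above is licensed at every node by one of the given productions, with S at the root.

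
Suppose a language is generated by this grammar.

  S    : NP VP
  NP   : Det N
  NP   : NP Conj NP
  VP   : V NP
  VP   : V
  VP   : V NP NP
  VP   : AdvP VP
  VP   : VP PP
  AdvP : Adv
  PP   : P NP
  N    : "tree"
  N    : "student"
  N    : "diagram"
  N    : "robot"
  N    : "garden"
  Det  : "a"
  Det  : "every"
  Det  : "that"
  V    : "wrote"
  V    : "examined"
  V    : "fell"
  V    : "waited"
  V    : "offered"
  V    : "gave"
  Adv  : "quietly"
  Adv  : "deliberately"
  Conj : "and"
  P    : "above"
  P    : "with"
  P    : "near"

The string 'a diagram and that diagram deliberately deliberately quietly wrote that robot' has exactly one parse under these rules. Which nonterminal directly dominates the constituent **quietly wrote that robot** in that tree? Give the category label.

VP

S
  NP
    NP
      Det: a
      N: diagram
    Conj: and
    NP
      Det: that
      N: diagram
  VP
    AdvP
      Adv: deliberately
    VP
      AdvP
        Adv: deliberately
      VP
        AdvP
          Adv: quietly
        VP
          V: wrote
          NP
            Det: that
            N: robot
The span 'quietly wrote that robot' is the VP node built by VP → AdvP VP.
Its mother is the VP built by VP → AdvP VP.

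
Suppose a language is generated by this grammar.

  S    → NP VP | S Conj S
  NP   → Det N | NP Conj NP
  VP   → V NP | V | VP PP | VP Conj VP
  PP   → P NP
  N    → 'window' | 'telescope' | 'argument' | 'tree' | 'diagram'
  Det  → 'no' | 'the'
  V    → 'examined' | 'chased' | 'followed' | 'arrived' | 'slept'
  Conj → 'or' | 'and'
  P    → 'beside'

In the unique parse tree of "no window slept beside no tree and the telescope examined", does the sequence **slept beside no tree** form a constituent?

[S [S [NP [Det no] [N window]] [VP [VP [V slept]] [PP [P beside] [NP [Det no] [N tree]]]]] [Conj and] [S [NP [Det the] [N telescope]] [VP [V examined]]]]
The words 'slept beside no tree' are exhaustively dominated by a single VP node (built by VP → VP PP), so they form a constituent.

Yes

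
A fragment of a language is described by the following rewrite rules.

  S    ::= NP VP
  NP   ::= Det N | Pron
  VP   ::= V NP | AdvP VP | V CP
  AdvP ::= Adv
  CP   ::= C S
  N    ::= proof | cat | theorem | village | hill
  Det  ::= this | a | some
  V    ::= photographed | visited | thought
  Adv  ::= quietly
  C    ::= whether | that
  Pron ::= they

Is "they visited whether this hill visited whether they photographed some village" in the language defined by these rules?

Grammatical

[S [NP [Pron they]] [VP [V visited] [CP [C whether] [S [NP [Det this] [N hill]] [VP [V visited] [CP [C whether] [S [NP [Pron they]] [VP [V photographed] [NP [Det some] [N village]]]]]]]]]]
Each bracket corresponds to one application of a listed rule, so the string is derivable from S.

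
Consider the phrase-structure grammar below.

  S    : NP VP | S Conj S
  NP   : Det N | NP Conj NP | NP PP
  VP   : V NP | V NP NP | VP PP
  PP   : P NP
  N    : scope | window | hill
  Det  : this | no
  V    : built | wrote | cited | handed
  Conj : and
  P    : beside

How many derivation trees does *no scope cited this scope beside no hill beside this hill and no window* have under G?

9

Two of the 9 distinct bracketings:
[S [NP [Det no] [N scope]] [VP [V cited] [NP [NP [NP [Det this] [N scope]] [PP [P beside] [NP [NP [Det no] [N hill]] [PP [P beside] [NP [Det this] [N hill]]]]]] [Conj and] [NP [Det no] [N window]]]]]
[S [NP [Det no] [N scope]] [VP [V cited] [NP [NP [NP [NP [Det this] [N scope]] [PP [P beside] [NP [Det no] [N hill]]]] [PP [P beside] [NP [Det this] [N hill]]]] [Conj and] [NP [Det no] [N window]]]]]
The trees differ in how a recursive rule is bracketed over the same span.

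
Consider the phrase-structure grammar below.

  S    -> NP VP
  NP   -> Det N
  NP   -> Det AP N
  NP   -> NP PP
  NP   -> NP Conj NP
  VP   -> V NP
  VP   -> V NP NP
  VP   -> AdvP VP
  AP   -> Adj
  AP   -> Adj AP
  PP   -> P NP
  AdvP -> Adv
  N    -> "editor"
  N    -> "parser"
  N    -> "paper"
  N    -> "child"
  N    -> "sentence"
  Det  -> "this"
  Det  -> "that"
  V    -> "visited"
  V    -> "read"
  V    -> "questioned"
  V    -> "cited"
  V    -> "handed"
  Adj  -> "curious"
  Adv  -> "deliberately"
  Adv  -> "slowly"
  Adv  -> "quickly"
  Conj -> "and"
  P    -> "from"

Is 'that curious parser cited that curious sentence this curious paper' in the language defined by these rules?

Grammatical

S
  NP
    Det: that
    AP
      Adj: curious
    N: parser
  VP
    V: cited
    NP
      Det: that
      AP
        Adj: curious
      N: sentence
    NP
      Det: this
      AP
        Adj: curious
      N: paper
Every word is introduced by a lexical rule and the phrasal rules combine the resulting categories into a single S.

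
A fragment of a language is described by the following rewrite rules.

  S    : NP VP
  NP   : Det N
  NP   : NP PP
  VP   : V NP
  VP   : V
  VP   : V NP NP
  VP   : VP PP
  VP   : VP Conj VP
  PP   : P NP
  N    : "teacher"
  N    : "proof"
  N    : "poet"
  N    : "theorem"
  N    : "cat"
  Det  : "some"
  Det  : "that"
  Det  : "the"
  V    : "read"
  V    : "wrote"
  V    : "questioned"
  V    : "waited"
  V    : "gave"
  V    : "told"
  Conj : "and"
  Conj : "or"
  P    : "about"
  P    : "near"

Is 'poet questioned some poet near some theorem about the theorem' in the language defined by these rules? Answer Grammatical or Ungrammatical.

For S → NP VP, no prefix of the string parses as an NP.

Ungrammatical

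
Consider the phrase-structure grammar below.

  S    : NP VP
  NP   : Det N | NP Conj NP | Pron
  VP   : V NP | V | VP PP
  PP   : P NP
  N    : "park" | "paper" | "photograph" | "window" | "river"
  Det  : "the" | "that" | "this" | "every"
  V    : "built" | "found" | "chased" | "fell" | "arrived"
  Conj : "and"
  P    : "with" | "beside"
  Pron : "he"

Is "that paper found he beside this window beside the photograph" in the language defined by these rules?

S
  NP
    Det: that
    N: paper
  VP
    VP
      VP
        V: found
        NP
          Pron: he
      PP
        P: beside
        NP
          Det: this
          N: window
    PP
      P: beside
      NP
        Det: the
        N: photograph
Each bracket corresponds to one application of a listed rule, so the string is derivable from S.

Grammatical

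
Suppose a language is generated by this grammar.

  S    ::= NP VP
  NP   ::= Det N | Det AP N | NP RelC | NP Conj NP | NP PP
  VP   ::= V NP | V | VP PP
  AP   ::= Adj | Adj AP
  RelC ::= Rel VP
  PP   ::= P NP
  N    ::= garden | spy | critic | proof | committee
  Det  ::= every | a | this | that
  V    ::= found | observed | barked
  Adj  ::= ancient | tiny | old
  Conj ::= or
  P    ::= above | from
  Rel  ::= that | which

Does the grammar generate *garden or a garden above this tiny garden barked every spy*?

Ungrammatical

For S → NP VP, no prefix of the string parses as an NP.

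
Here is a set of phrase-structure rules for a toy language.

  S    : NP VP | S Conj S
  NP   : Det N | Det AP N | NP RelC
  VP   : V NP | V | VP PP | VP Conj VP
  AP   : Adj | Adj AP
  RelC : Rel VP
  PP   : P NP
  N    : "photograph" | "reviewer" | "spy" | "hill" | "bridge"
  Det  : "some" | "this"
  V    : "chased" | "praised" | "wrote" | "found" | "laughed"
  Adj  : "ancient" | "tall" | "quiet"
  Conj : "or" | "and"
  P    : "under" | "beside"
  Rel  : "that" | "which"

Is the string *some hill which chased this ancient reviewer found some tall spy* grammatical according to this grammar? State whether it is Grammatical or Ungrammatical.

Grammatical

[S [NP [NP [Det some] [N hill]] [RelC [Rel which] [VP [V chased] [NP [Det this] [AP [Adj ancient]] [N reviewer]]]]] [VP [V found] [NP [Det some] [AP [Adj tall]] [N spy]]]]
Every word is introduced by a lexical rule and the phrasal rules combine the resulting categories into a single S.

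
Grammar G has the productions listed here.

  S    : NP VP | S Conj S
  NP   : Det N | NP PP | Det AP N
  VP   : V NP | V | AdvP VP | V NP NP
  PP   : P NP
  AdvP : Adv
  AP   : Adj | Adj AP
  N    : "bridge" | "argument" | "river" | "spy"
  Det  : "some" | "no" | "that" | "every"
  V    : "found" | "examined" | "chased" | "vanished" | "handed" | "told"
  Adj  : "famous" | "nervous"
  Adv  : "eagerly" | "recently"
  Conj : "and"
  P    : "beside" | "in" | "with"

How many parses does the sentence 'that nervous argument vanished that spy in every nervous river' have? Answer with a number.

1

[S [NP [Det that] [AP [Adj nervous]] [N argument]] [VP [V vanished] [NP [NP [Det that] [N spy]] [PP [P in] [NP [Det every] [AP [Adj nervous]] [N river]]]]]]
No rule offers an alternative attachment or grouping for any span, so this is the only derivation.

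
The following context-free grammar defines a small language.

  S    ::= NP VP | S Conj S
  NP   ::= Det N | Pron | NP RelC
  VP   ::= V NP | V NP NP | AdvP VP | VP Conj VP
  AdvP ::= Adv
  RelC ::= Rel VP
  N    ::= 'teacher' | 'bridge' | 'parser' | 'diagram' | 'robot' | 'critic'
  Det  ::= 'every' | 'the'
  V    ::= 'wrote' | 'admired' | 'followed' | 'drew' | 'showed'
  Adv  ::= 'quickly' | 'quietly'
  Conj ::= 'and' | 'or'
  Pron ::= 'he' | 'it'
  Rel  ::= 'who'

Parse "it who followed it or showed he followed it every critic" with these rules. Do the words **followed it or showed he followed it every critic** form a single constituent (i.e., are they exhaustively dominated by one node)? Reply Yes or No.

[S [NP [NP [Pron it]] [RelC [Rel who] [VP [VP [V followed] [NP [Pron it]]] [Conj or] [VP [V showed] [NP [Pron he]]]]]] [VP [V followed] [NP [Pron it]] [NP [Det every] [N critic]]]]
The smallest constituent containing 'followed it or showed he followed it every critic' is the S spanning 'it who followed it or showed he followed it every critic'; no single node in the tree dominates exactly the given words.

No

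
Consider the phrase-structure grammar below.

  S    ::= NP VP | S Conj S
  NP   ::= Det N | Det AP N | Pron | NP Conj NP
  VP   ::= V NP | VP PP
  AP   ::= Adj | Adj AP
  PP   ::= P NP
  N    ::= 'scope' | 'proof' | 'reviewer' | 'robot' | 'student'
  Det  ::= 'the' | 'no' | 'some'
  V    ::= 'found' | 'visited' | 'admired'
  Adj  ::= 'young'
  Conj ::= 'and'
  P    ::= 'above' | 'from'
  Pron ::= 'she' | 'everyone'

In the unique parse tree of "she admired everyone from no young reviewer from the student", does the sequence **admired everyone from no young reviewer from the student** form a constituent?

[S [NP [Pron she]] [VP [VP [VP [V admired] [NP [Pron everyone]]] [PP [P from] [NP [Det no] [AP [Adj young]] [N reviewer]]]] [PP [P from] [NP [Det the] [N student]]]]]
The words 'admired everyone from no young reviewer from the student' are exhaustively dominated by a single VP node (built by VP → VP PP), so they form a constituent.

Yes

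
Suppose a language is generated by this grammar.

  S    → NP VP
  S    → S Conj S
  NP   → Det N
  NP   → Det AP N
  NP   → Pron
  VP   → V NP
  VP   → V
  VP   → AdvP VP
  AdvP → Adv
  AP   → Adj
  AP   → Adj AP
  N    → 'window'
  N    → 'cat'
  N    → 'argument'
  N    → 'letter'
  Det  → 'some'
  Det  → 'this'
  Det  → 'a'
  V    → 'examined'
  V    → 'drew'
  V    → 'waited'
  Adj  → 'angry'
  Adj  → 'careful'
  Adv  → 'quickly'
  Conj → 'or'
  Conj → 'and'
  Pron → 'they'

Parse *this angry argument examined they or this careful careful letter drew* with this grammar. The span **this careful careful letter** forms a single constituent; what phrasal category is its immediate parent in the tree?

S

S
  S
    NP
      Det: this
      AP
        Adj: angry
      N: argument
    VP
      V: examined
      NP
        Pron: they
  Conj: or
  S
    NP
      Det: this
      AP
        Adj: careful
        AP
          Adj: careful
      N: letter
    VP
      V: drew
The span 'this careful careful letter' is the NP node built by NP → Det AP N.
Its mother is the S built by S → NP VP.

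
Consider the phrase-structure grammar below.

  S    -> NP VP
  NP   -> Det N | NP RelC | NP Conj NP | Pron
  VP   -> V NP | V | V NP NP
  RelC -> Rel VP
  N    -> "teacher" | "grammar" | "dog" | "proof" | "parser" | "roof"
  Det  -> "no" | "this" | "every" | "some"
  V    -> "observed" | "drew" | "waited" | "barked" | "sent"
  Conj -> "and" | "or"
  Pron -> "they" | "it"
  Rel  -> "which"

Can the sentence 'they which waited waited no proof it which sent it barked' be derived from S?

Ungrammatical

For S → NP VP, every NP-prefix leaves a non-VP remainder: after 'they' the remainder is not a VP; after 'they which waited' the remainder is not a VP.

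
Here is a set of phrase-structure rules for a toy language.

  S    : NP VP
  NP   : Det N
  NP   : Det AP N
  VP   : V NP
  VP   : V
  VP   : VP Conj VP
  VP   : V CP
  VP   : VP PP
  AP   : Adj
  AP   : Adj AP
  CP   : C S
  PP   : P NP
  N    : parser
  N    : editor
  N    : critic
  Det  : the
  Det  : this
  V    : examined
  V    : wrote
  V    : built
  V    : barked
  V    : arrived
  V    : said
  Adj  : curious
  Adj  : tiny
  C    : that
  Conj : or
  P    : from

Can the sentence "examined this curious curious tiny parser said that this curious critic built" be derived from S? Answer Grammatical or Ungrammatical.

Ungrammatical

For S → NP VP, no prefix of the string parses as an NP.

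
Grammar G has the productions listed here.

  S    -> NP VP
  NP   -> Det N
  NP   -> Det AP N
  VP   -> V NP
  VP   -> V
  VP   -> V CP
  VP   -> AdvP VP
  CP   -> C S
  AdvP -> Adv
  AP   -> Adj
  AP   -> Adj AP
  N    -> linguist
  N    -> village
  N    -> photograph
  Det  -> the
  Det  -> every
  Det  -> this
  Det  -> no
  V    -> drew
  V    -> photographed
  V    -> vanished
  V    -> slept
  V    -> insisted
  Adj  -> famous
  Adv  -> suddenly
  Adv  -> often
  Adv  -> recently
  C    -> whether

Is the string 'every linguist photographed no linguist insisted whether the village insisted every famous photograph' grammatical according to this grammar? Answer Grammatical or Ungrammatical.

For S → NP VP, the only prefix that parses as NP is 'every linguist', but the remainder 'photographed no linguist insisted whether the village insisted every famous photograph' is not a VP under these rules.

Ungrammatical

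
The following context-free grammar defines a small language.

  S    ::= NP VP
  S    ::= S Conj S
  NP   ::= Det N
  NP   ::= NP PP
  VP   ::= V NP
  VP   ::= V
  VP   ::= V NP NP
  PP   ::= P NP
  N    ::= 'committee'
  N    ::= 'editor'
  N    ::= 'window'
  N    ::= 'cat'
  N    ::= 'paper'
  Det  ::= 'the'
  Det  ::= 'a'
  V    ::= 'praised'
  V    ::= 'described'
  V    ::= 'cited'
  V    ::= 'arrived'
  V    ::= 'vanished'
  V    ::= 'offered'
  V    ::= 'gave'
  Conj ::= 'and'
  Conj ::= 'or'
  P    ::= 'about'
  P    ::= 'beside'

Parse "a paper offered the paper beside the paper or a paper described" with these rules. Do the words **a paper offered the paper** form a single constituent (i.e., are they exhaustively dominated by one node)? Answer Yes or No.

No

[S [S [NP [Det a] [N paper]] [VP [V offered] [NP [NP [Det the] [N paper]] [PP [P beside] [NP [Det the] [N paper]]]]]] [Conj or] [S [NP [Det a] [N paper]] [VP [V described]]]]
The smallest constituent containing 'a paper offered the paper' is the S spanning 'a paper offered the paper beside the paper'; no single node in the tree dominates exactly the given words.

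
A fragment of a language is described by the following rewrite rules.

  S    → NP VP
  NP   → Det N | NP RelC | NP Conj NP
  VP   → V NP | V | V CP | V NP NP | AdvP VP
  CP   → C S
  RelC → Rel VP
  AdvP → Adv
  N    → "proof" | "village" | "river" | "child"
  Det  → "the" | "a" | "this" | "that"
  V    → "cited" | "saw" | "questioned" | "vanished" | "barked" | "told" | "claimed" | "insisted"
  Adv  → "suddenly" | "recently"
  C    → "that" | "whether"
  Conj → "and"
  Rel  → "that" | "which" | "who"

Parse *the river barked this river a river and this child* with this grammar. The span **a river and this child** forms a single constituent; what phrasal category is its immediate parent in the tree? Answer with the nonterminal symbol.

VP

S
  NP
    Det: the
    N: river
  VP
    V: barked
    NP
      Det: this
      N: river
    NP
      NP
        Det: a
        N: river
      Conj: and
      NP
        Det: this
        N: child
The span 'a river and this child' is the NP node built by NP → NP Conj NP.
Its mother is the VP built by VP → V NP NP.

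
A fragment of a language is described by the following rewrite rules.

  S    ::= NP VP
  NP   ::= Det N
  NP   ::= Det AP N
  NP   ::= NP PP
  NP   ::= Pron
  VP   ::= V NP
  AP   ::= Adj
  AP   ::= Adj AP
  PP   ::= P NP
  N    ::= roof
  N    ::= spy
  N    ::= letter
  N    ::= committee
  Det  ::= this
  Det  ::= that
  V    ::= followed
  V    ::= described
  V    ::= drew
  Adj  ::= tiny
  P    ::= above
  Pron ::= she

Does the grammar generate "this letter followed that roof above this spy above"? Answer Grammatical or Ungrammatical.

For S → NP VP, the only prefix that parses as NP is 'this letter', but the remainder 'followed that roof above this spy above' is not a VP under these rules.

Ungrammatical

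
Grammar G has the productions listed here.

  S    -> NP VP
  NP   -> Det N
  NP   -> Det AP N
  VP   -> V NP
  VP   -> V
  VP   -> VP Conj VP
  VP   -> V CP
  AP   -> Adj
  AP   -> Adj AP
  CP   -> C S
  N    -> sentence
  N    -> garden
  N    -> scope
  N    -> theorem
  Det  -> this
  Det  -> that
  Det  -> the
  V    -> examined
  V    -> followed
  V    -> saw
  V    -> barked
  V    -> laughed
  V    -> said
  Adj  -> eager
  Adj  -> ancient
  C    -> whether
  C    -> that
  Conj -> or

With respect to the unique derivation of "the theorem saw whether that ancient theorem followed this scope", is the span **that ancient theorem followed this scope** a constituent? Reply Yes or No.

[S [NP [Det the] [N theorem]] [VP [V saw] [CP [C whether] [S [NP [Det that] [AP [Adj ancient]] [N theorem]] [VP [V followed] [NP [Det this] [N scope]]]]]]]
The words 'that ancient theorem followed this scope' are exhaustively dominated by a single S node (built by S → NP VP), so they form a constituent.

Yes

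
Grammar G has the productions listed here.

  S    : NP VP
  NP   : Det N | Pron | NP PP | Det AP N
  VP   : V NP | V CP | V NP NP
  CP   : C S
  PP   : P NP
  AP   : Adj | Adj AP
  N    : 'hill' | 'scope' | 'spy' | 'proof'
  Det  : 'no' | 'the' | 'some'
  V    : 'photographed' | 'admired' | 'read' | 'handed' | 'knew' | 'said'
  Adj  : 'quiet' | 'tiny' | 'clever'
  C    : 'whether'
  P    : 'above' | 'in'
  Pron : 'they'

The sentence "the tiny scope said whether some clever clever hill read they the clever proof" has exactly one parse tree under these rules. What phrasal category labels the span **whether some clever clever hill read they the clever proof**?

CP

[S [NP [Det the] [AP [Adj tiny]] [N scope]] [VP [V said] [CP [C whether] [S [NP [Det some] [AP [Adj clever] [AP [Adj clever]]] [N hill]] [VP [V read] [NP [Pron they]] [NP [Det the] [AP [Adj clever]] [N proof]]]]]]]
The span 'whether some clever clever hill read they the clever proof' is the CP node built by CP → C S.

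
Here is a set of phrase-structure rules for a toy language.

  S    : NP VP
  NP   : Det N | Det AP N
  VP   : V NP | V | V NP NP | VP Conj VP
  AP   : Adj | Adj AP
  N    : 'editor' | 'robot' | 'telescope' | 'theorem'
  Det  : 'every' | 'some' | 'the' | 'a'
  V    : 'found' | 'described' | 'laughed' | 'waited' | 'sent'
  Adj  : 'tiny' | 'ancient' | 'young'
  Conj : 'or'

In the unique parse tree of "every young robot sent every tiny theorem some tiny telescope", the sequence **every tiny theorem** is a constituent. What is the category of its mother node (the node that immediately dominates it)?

[S [NP [Det every] [AP [Adj young]] [N robot]] [VP [V sent] [NP [Det every] [AP [Adj tiny]] [N theorem]] [NP [Det some] [AP [Adj tiny]] [N telescope]]]]
The span 'every tiny theorem' is the NP node built by NP → Det AP N.
Its mother is the VP built by VP → V NP NP.

VP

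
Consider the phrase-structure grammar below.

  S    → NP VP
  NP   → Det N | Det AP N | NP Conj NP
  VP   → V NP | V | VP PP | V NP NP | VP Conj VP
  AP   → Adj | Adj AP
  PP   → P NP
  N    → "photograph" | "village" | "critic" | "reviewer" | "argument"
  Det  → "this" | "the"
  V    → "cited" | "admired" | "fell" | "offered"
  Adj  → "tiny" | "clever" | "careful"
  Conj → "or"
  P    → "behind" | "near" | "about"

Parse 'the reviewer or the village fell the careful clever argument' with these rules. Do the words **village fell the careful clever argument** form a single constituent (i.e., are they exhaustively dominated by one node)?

No

[S [NP [NP [Det the] [N reviewer]] [Conj or] [NP [Det the] [N village]]] [VP [V fell] [NP [Det the] [AP [Adj careful] [AP [Adj clever]]] [N argument]]]]
The smallest constituent containing 'village fell the careful clever argument' is the S spanning 'the reviewer or the village fell the careful clever argument'; no single node in the tree dominates exactly the given words.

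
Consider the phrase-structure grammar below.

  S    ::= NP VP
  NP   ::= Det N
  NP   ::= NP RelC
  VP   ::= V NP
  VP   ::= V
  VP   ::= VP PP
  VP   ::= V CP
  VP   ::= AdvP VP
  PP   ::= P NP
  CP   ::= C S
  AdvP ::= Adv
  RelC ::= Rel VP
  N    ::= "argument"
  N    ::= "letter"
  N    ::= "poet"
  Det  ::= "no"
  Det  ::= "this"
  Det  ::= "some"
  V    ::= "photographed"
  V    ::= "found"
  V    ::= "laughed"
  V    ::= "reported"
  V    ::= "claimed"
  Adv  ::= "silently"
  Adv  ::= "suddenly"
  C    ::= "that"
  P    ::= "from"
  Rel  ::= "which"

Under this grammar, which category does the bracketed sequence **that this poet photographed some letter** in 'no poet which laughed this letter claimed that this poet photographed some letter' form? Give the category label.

CP

S
  NP
    NP
      Det: no
      N: poet
    RelC
      Rel: which
      VP
        V: laughed
        NP
          Det: this
          N: letter
  VP
    V: claimed
    CP
      C: that
      S
        NP
          Det: this
          N: poet
        VP
          V: photographed
          NP
            Det: some
            N: letter
The span 'that this poet photographed some letter' is the CP node built by CP → C S.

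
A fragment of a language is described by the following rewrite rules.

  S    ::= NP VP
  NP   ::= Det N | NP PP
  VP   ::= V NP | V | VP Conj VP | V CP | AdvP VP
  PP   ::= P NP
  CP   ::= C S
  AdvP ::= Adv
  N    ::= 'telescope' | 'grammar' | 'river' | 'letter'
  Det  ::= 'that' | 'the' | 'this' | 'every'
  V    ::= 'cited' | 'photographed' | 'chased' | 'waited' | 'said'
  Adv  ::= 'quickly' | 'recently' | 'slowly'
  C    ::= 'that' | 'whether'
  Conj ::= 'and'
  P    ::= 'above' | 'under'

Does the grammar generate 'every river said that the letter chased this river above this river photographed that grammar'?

Ungrammatical

For S → NP VP, the only prefix that parses as NP is 'every river', but the remainder 'said that the letter chased this river above this river photographed that grammar' is not a VP under these rules.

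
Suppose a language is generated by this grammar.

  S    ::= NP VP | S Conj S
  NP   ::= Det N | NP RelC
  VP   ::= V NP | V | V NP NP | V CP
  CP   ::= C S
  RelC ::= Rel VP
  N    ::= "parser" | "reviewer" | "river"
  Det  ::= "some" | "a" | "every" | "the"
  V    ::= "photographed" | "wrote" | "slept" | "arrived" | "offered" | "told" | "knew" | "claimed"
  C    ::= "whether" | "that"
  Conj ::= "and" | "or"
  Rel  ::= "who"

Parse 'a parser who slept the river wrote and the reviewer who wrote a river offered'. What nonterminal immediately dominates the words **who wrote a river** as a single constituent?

RelC

S
  S
    NP
      NP
        Det: a
        N: parser
      RelC
        Rel: who
        VP
          V: slept
          NP
            Det: the
            N: river
    VP
      V: wrote
  Conj: and
  S
    NP
      NP
        Det: the
        N: reviewer
      RelC
        Rel: who
        VP
          V: wrote
          NP
            Det: a
            N: river
    VP
      V: offered
The span 'who wrote a river' is the RelC node built by RelC → Rel VP.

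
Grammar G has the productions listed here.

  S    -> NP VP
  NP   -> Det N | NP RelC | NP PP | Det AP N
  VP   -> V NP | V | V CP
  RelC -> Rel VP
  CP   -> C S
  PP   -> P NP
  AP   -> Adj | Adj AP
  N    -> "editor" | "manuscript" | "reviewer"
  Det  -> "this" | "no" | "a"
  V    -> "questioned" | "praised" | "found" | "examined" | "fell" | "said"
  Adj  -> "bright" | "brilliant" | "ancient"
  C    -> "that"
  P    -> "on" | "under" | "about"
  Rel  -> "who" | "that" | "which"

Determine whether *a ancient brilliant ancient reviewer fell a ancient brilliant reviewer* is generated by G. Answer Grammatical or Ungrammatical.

Grammatical

S
  NP
    Det: a
    AP
      Adj: ancient
      AP
        Adj: brilliant
        AP
          Adj: ancient
    N: reviewer
  VP
    V: fell
    NP
      Det: a
      AP
        Adj: ancient
        AP
          Adj: brilliant
      N: reviewer
The bracketing above is licensed at every node by one of the given productions, with S at the root.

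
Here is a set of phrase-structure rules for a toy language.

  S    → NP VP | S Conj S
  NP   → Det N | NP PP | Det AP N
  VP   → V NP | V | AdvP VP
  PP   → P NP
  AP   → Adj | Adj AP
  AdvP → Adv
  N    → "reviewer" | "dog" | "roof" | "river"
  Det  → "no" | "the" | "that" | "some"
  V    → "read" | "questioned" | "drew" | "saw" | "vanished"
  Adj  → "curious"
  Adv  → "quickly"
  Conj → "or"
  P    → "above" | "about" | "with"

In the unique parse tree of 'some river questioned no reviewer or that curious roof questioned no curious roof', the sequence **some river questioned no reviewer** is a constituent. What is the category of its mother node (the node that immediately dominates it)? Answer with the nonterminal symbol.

S
  S
    NP
      Det: some
      N: river
    VP
      V: questioned
      NP
        Det: no
        N: reviewer
  Conj: or
  S
    NP
      Det: that
      AP
        Adj: curious
      N: roof
    VP
      V: questioned
      NP
        Det: no
        AP
          Adj: curious
        N: roof
The span 'some river questioned no reviewer' is the S node built by S → NP VP.
Its mother is the S built by S → S Conj S.

S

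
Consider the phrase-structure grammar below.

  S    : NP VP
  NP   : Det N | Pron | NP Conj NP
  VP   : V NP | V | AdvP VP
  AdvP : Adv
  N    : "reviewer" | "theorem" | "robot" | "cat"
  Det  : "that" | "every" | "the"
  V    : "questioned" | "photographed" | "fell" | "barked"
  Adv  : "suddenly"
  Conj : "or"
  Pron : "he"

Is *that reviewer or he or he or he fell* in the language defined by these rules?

Grammatical

[S [NP [NP [Det that] [N reviewer]] [Conj or] [NP [NP [Pron he]] [Conj or] [NP [NP [Pron he]] [Conj or] [NP [Pron he]]]]] [VP [V fell]]]
Every word is introduced by a lexical rule and the phrasal rules combine the resulting categories into a single S.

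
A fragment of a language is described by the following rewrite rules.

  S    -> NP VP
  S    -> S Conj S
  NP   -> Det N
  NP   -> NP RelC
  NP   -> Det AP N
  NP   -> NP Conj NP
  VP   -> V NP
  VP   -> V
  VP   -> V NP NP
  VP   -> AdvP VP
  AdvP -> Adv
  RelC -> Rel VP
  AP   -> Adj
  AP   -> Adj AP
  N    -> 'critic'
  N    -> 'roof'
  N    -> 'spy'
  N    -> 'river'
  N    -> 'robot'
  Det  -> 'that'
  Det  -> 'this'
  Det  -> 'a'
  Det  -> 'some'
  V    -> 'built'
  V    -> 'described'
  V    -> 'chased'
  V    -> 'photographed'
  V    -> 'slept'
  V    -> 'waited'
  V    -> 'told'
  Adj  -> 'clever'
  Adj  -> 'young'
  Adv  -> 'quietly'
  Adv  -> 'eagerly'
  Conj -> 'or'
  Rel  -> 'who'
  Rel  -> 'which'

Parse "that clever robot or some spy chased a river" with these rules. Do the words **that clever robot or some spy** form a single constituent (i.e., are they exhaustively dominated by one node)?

Yes

[S [NP [NP [Det that] [AP [Adj clever]] [N robot]] [Conj or] [NP [Det some] [N spy]]] [VP [V chased] [NP [Det a] [N river]]]]
The words 'that clever robot or some spy' are exhaustively dominated by a single NP node (built by NP → NP Conj NP), so they form a constituent.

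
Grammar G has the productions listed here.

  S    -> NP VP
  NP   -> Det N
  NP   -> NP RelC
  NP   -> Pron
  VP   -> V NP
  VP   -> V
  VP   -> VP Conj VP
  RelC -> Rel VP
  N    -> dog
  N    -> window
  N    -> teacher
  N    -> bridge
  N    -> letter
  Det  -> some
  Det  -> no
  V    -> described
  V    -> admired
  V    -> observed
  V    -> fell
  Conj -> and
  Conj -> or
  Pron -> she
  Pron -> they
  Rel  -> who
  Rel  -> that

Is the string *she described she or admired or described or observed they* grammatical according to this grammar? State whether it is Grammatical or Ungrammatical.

Grammatical

[S [NP [Pron she]] [VP [VP [V described] [NP [Pron she]]] [Conj or] [VP [VP [V admired]] [Conj or] [VP [VP [V described]] [Conj or] [VP [V observed] [NP [Pron they]]]]]]]
Each bracket corresponds to one application of a listed rule, so the string is derivable from S.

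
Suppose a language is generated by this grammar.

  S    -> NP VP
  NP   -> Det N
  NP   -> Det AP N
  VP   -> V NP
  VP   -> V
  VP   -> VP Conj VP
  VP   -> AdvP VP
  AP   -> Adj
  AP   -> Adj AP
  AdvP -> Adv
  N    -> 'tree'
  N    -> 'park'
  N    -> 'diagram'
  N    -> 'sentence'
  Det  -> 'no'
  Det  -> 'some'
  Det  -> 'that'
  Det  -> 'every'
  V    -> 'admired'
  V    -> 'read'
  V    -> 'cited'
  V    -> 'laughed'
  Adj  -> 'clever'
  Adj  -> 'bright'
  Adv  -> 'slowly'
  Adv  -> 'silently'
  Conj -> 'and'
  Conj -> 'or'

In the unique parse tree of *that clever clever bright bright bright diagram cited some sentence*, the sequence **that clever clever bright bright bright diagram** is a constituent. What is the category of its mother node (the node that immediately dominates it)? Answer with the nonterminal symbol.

S

[S [NP [Det that] [AP [Adj clever] [AP [Adj clever] [AP [Adj bright] [AP [Adj bright] [AP [Adj bright]]]]]] [N diagram]] [VP [V cited] [NP [Det some] [N sentence]]]]
The span 'that clever clever bright bright bright diagram' is the NP node built by NP → Det AP N.
Its mother is the S built by S → NP VP.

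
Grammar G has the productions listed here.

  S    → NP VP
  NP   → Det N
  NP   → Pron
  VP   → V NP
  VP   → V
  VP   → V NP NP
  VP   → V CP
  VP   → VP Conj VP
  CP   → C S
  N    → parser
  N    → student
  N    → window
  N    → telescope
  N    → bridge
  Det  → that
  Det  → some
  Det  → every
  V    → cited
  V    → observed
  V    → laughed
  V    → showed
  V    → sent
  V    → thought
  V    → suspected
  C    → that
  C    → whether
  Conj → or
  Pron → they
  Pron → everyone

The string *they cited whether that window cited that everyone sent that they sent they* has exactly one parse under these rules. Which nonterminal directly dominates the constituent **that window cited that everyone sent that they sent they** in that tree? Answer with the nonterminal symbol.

CP

S
  NP
    Pron: they
  VP
    V: cited
    CP
      C: whether
      S
        NP
          Det: that
          N: window
        VP
          V: cited
          CP
            C: that
            S
              NP
                Pron: everyone
              VP
                V: sent
                CP
                  C: that
                  S
                    NP
                      Pron: they
                    VP
                      V: sent
                      NP
                        Pron: they
The span 'that window cited that everyone sent that they sent they' is the S node built by S → NP VP.
Its mother is the CP built by CP → C S.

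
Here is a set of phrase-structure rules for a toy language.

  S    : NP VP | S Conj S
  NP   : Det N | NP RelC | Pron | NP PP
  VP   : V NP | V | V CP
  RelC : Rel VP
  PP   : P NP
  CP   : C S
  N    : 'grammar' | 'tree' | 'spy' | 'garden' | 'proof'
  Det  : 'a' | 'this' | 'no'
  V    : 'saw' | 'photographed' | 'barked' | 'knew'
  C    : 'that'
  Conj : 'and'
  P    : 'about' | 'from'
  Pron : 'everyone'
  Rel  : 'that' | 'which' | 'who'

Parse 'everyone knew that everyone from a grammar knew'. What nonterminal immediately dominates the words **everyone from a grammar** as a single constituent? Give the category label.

S
  NP
    Pron: everyone
  VP
    V: knew
    CP
      C: that
      S
        NP
          NP
            Pron: everyone
          PP
            P: from
            NP
              Det: a
              N: grammar
        VP
          V: knew
The span 'everyone from a grammar' is the NP node built by NP → NP PP.

NP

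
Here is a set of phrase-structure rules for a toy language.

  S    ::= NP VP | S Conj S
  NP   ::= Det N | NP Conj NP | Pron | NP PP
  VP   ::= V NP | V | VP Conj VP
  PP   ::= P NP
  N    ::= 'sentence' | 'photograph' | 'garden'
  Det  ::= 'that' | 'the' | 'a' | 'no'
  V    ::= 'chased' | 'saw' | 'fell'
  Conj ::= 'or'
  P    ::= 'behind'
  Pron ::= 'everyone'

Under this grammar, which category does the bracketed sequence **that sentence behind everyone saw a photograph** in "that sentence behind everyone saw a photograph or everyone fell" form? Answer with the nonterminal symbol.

[S [S [NP [NP [Det that] [N sentence]] [PP [P behind] [NP [Pron everyone]]]] [VP [V saw] [NP [Det a] [N photograph]]]] [Conj or] [S [NP [Pron everyone]] [VP [V fell]]]]
The span 'that sentence behind everyone saw a photograph' is the S node built by S → NP VP.

S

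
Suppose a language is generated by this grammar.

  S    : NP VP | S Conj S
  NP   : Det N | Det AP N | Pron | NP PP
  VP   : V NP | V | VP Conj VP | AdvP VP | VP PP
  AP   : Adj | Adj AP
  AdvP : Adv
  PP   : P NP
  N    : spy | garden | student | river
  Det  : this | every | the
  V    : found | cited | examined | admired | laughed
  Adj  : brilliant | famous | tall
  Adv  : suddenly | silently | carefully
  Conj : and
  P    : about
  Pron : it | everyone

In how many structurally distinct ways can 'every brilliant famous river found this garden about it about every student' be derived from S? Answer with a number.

Two of the 5 distinct bracketings:
[S [NP [Det every] [AP [Adj brilliant] [AP [Adj famous]]] [N river]] [VP [V found] [NP [NP [Det this] [N garden]] [PP [P about] [NP [NP [Pron it]] [PP [P about] [NP [Det every] [N student]]]]]]]]
[S [NP [Det every] [AP [Adj brilliant] [AP [Adj famous]]] [N river]] [VP [V found] [NP [NP [NP [Det this] [N garden]] [PP [P about] [NP [Pron it]]]] [PP [P about] [NP [Det every] [N student]]]]]]
The trees differ in how a recursive rule is bracketed over the same span.

5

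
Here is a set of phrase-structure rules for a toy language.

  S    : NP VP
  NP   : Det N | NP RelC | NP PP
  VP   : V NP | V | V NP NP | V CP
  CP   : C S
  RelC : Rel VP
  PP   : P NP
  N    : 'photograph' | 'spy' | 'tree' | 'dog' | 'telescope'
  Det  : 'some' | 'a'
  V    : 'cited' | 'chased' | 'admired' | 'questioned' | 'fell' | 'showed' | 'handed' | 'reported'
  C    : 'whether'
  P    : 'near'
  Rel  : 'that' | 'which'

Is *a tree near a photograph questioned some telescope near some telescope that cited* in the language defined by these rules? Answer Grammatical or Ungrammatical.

Grammatical

[S [NP [NP [Det a] [N tree]] [PP [P near] [NP [Det a] [N photograph]]]] [VP [V questioned] [NP [NP [NP [Det some] [N telescope]] [PP [P near] [NP [Det some] [N telescope]]]] [RelC [Rel that] [VP [V cited]]]]]]
Every word is introduced by a lexical rule and the phrasal rules combine the resulting categories into a single S.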